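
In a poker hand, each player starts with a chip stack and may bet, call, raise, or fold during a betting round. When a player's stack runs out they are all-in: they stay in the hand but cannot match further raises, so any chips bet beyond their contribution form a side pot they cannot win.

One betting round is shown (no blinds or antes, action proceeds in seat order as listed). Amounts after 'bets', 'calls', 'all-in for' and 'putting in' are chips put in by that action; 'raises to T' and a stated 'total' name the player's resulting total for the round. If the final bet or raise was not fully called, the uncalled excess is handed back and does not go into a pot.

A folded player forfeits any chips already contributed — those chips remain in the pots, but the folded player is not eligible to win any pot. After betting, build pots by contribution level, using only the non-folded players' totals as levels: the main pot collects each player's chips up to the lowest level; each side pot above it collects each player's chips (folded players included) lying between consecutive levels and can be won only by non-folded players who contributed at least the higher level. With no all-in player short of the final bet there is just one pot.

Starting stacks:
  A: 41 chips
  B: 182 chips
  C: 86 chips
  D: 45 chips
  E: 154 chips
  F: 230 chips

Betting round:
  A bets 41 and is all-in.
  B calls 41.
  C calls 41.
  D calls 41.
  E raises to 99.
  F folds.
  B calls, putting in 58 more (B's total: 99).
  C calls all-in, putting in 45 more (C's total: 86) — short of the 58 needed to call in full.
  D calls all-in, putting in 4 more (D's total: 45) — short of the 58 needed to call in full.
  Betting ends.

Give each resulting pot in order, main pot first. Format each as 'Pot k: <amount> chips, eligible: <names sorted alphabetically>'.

Pot 1: 205 chips, eligible: A, B, C, D, E
Pot 2: 16 chips, eligible: B, C, D, E
Pot 3: 123 chips, eligible: B, C, E
Pot 4: 26 chips, eligible: B, E

Derivation:
Contributions: A=41, B=99, C=86, D=45, E=99
Folded: F
Pot levels (distinct totals of non-folded players): 41, 45, 86, 99
Layer 1-41: 41 each from A, B, C, D, E = 41*5 = 205 chips; eligible A, B, C, D, E
Layer 42-45: 4 each from B, C, D, E = 4*4 = 16 chips; eligible B, C, D, E
Layer 46-86: 41 each from B, C, E = 41*3 = 123 chips; eligible B, C, E
Layer 87-99: 13 each from B, E = 13*2 = 26 chips; eligible B, E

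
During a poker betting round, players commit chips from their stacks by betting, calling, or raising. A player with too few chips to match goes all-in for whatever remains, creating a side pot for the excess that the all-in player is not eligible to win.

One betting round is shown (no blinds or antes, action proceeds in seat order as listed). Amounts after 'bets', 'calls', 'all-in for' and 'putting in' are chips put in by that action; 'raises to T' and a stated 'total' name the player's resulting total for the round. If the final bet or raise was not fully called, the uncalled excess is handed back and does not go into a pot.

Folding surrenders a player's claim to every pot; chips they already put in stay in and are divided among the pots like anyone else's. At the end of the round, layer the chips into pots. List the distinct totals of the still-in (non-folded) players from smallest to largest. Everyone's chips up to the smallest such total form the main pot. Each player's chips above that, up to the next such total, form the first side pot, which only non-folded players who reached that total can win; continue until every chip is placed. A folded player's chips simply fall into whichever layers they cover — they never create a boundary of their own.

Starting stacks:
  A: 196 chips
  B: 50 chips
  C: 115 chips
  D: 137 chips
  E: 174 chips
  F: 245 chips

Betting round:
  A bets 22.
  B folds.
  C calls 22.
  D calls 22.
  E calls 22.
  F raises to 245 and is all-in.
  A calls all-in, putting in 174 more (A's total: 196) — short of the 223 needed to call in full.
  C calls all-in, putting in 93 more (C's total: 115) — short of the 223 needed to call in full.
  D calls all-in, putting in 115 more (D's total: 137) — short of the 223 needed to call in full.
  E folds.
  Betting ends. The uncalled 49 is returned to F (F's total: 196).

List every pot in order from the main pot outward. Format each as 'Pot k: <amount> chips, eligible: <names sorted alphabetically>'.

Pot 1: 482 chips, eligible: A, C, D, F
Pot 2: 66 chips, eligible: A, D, F
Pot 3: 118 chips, eligible: A, F

Derivation:
Contributions (after 49 returned to F): A=196, C=115, D=137, E=22, F=196
Folded: B, E
Pot levels (distinct totals of non-folded players): 115, 137, 196
Layer 1-115: A 115 + C 115 + D 115 + E 22 + F 115 = 482 chips; eligible A, C, D, F
Layer 116-137: 22 each from A, D, F = 22*3 = 66 chips; eligible A, D, F
Layer 138-196: 59 each from A, F = 59*2 = 118 chips; eligible A, F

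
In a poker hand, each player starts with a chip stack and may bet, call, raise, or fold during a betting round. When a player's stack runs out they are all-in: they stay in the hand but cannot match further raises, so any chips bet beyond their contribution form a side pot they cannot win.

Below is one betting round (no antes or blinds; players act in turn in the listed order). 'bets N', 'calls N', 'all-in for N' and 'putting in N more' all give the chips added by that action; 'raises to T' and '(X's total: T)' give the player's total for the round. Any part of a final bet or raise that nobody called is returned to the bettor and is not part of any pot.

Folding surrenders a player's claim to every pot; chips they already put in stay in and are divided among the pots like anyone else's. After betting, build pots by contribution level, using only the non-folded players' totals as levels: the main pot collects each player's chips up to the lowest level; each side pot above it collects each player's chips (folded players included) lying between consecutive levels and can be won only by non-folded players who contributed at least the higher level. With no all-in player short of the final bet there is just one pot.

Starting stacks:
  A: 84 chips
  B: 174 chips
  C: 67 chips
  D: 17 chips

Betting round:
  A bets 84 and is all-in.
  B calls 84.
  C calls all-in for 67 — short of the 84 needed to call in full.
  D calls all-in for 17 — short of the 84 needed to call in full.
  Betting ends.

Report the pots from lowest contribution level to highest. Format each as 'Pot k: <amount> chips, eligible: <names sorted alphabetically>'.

Contributions: A=84, B=84, C=67, D=17
Pot levels (distinct totals of non-folded players): 17, 67, 84
Layer 1-17: 17 each from A, B, C, D = 17*4 = 68 chips; eligible A, B, C, D
Layer 18-67: 50 each from A, B, C = 50*3 = 150 chips; eligible A, B, C
Layer 68-84: 17 each from A, B = 17*2 = 34 chips; eligible A, B

Pot 1: 68 chips, eligible: A, B, C, D
Pot 2: 150 chips, eligible: A, B, C
Pot 3: 34 chips, eligible: A, B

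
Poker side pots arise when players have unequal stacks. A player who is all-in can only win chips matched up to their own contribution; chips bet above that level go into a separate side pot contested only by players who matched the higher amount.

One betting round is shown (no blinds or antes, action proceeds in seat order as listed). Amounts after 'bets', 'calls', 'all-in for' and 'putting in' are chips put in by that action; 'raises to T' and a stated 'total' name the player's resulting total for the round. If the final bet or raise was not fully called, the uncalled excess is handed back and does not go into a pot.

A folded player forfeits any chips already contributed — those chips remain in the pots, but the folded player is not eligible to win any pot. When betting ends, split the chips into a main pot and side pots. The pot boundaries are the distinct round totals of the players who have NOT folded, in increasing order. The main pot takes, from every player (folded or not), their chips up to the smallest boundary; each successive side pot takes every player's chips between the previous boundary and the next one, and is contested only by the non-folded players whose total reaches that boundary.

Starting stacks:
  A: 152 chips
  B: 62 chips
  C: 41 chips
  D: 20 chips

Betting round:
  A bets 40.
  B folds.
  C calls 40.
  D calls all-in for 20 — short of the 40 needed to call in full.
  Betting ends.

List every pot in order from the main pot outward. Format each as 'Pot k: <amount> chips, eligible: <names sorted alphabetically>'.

Contributions: A=40, C=40, D=20
Folded: B
Pot levels (distinct totals of non-folded players): 20, 40
Layer 1-20: 20 each from A, C, D = 20*3 = 60 chips; eligible A, C, D
Layer 21-40: 20 each from A, C = 20*2 = 40 chips; eligible A, C

Pot 1: 60 chips, eligible: A, C, D
Pot 2: 40 chips, eligible: A, C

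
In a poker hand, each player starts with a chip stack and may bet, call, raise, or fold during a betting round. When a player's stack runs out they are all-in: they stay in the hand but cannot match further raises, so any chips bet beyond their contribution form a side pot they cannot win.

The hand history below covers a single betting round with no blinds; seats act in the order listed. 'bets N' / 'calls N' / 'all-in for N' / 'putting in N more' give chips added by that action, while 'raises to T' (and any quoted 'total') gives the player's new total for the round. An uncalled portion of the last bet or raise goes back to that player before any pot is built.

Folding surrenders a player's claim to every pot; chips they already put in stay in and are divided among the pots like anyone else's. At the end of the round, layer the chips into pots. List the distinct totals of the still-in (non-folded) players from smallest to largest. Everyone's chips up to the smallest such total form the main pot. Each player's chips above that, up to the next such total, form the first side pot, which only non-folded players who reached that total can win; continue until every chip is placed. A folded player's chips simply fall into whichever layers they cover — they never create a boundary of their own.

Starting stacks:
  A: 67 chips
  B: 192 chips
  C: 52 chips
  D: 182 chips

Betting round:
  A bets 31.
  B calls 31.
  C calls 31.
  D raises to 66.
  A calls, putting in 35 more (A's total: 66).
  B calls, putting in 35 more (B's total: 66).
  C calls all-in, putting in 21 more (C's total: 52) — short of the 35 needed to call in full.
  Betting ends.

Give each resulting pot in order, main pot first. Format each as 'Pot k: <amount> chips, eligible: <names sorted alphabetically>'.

Pot 1: 208 chips, eligible: A, B, C, D
Pot 2: 42 chips, eligible: A, B, D

Derivation:
Contributions: A=66, B=66, C=52, D=66
Pot levels (distinct totals of non-folded players): 52, 66
Layer 1-52: 52 each from A, B, C, D = 52*4 = 208 chips; eligible A, B, C, D
Layer 53-66: 14 each from A, B, D = 14*3 = 42 chips; eligible A, B, D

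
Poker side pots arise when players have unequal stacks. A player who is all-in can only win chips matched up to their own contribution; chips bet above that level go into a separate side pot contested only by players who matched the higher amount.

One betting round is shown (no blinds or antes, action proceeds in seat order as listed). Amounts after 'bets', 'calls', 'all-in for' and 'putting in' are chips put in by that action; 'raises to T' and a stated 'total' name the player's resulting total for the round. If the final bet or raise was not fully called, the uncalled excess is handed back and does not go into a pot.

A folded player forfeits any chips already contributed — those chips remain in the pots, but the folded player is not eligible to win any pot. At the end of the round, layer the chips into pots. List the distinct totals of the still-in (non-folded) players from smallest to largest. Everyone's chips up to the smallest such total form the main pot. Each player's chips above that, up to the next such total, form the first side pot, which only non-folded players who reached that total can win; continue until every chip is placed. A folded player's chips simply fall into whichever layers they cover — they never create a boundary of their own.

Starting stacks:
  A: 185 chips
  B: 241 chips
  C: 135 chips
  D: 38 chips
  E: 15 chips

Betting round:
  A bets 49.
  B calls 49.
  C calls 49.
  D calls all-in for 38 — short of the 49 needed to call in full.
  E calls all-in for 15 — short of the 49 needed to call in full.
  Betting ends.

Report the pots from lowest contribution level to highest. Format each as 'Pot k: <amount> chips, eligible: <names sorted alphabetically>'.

Contributions: A=49, B=49, C=49, D=38, E=15
Pot levels (distinct totals of non-folded players): 15, 38, 49
Layer 1-15: 15 each from A, B, C, D, E = 15*5 = 75 chips; eligible A, B, C, D, E
Layer 16-38: 23 each from A, B, C, D = 23*4 = 92 chips; eligible A, B, C, D
Layer 39-49: 11 each from A, B, C = 11*3 = 33 chips; eligible A, B, C

Pot 1: 75 chips, eligible: A, B, C, D, E
Pot 2: 92 chips, eligible: A, B, C, D
Pot 3: 33 chips, eligible: A, B, C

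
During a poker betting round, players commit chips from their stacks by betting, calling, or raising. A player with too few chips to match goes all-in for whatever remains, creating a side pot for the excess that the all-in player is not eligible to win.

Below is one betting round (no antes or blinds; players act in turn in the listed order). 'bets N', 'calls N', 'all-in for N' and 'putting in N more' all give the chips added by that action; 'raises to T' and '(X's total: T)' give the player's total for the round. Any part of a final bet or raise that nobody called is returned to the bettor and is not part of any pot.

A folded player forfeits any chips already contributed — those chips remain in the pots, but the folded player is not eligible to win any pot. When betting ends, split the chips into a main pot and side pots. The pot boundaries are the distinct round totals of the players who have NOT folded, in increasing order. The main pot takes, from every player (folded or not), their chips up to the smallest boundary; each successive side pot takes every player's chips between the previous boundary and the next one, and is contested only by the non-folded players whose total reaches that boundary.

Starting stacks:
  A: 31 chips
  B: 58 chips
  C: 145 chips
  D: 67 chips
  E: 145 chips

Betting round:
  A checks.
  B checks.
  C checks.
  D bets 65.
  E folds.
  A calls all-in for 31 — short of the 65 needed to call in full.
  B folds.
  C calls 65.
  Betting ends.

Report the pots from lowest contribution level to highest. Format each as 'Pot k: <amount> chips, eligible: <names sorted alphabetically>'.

Pot 1: 93 chips, eligible: A, C, D
Pot 2: 68 chips, eligible: C, D

Derivation:
Contributions: A=31, C=65, D=65
Folded: B, E
Pot levels (distinct totals of non-folded players): 31, 65
Layer 1-31: 31 each from A, C, D = 31*3 = 93 chips; eligible A, C, D
Layer 32-65: 34 each from C, D = 34*2 = 68 chips; eligible C, D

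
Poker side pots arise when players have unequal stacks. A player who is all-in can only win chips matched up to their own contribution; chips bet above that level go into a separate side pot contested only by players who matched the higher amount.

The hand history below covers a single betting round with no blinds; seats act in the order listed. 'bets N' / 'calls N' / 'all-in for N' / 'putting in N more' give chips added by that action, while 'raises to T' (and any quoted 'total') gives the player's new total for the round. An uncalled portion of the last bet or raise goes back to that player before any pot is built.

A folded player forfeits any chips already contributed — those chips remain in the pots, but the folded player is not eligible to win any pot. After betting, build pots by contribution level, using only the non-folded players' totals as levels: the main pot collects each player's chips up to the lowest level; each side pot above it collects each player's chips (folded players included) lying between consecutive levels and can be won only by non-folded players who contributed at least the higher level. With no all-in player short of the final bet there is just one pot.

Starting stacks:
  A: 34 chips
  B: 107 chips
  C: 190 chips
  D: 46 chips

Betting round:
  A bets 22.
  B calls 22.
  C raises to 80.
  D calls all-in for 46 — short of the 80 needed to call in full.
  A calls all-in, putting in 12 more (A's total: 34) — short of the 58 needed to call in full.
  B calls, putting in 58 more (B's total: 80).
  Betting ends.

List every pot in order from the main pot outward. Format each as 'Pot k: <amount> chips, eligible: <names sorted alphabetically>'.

Pot 1: 136 chips, eligible: A, B, C, D
Pot 2: 36 chips, eligible: B, C, D
Pot 3: 68 chips, eligible: B, C

Derivation:
Contributions: A=34, B=80, C=80, D=46
Pot levels (distinct totals of non-folded players): 34, 46, 80
Layer 1-34: 34 each from A, B, C, D = 34*4 = 136 chips; eligible A, B, C, D
Layer 35-46: 12 each from B, C, D = 12*3 = 36 chips; eligible B, C, D
Layer 47-80: 34 each from B, C = 34*2 = 68 chips; eligible B, C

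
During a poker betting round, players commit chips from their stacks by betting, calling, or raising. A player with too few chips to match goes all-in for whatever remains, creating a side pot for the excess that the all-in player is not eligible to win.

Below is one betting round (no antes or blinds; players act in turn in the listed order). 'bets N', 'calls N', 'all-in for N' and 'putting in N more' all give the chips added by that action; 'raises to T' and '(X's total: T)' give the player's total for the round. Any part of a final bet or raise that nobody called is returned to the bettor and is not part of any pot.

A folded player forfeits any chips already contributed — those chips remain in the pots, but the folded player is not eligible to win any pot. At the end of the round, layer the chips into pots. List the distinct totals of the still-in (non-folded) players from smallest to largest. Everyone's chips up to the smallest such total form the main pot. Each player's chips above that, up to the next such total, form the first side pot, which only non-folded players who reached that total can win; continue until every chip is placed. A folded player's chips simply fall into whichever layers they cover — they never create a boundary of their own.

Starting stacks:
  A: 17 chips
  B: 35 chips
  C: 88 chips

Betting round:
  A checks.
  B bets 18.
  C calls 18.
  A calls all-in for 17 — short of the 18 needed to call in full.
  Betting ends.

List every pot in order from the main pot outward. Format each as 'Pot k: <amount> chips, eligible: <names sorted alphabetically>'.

Contributions: A=17, B=18, C=18
Pot levels (distinct totals of non-folded players): 17, 18
Layer 1-17: 17 each from A, B, C = 17*3 = 51 chips; eligible A, B, C
Layer 18-18: 1 each from B, C = 1*2 = 2 chips; eligible B, C

Pot 1: 51 chips, eligible: A, B, C
Pot 2: 2 chips, eligible: B, C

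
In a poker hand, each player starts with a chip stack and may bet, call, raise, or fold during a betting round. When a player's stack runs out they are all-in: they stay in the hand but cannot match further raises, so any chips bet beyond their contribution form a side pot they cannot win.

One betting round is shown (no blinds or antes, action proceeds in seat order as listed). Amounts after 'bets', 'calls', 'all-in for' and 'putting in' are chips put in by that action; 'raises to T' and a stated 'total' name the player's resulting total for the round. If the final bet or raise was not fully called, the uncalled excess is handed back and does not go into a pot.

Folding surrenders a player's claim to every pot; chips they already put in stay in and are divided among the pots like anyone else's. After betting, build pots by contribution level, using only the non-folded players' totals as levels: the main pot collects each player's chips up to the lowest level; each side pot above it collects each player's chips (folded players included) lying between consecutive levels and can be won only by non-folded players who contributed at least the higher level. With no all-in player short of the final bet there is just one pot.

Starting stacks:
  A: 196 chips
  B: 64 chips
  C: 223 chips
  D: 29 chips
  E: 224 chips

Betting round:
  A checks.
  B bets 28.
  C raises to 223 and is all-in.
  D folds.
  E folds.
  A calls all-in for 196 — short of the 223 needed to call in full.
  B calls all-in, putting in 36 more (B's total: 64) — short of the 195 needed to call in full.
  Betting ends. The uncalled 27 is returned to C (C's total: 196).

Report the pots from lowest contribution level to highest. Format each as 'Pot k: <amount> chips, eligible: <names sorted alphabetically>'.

Contributions (after 27 returned to C): A=196, B=64, C=196
Folded: D, E
Pot levels (distinct totals of non-folded players): 64, 196
Layer 1-64: 64 each from A, B, C = 64*3 = 192 chips; eligible A, B, C
Layer 65-196: 132 each from A, C = 132*2 = 264 chips; eligible A, C

Pot 1: 192 chips, eligible: A, B, C
Pot 2: 264 chips, eligible: A, C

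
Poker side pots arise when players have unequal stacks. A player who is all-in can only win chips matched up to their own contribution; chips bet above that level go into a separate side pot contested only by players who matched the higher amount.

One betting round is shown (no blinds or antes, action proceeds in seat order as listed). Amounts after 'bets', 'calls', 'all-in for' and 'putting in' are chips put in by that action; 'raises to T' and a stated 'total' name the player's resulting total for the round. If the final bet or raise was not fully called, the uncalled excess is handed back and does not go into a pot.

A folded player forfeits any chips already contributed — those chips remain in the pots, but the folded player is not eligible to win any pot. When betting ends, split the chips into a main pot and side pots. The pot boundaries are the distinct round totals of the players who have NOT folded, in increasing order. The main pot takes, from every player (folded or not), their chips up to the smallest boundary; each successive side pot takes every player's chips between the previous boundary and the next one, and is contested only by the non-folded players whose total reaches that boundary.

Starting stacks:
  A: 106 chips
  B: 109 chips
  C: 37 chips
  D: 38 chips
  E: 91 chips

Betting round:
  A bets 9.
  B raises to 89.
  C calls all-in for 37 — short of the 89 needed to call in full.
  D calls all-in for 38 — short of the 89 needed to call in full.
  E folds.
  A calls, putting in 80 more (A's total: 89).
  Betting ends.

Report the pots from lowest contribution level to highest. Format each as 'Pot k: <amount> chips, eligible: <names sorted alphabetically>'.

Pot 1: 148 chips, eligible: A, B, C, D
Pot 2: 3 chips, eligible: A, B, D
Pot 3: 102 chips, eligible: A, B

Derivation:
Contributions: A=89, B=89, C=37, D=38
Folded: E
Pot levels (distinct totals of non-folded players): 37, 38, 89
Layer 1-37: 37 each from A, B, C, D = 37*4 = 148 chips; eligible A, B, C, D
Layer 38-38: 1 each from A, B, D = 1*3 = 3 chips; eligible A, B, D
Layer 39-89: 51 each from A, B = 51*2 = 102 chips; eligible A, B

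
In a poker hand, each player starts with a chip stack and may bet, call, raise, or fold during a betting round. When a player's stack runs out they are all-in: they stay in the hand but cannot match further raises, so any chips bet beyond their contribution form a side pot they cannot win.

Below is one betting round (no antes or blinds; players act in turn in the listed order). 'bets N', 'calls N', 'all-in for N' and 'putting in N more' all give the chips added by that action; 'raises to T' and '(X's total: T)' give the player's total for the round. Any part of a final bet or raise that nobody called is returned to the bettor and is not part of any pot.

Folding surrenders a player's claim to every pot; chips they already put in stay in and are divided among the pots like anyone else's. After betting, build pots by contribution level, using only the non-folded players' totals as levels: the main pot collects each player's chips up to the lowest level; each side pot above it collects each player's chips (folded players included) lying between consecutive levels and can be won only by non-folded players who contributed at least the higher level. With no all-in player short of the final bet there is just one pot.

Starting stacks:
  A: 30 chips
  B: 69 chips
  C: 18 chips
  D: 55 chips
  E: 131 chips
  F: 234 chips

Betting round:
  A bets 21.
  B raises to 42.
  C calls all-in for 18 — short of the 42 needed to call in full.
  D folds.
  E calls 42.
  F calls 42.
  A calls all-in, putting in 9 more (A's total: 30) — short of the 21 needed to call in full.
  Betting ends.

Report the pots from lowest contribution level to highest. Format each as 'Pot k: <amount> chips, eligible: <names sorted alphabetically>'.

Contributions: A=30, B=42, C=18, E=42, F=42
Folded: D
Pot levels (distinct totals of non-folded players): 18, 30, 42
Layer 1-18: 18 each from A, B, C, E, F = 18*5 = 90 chips; eligible A, B, C, E, F
Layer 19-30: 12 each from A, B, E, F = 12*4 = 48 chips; eligible A, B, E, F
Layer 31-42: 12 each from B, E, F = 12*3 = 36 chips; eligible B, E, F

Pot 1: 90 chips, eligible: A, B, C, E, F
Pot 2: 48 chips, eligible: A, B, E, F
Pot 3: 36 chips, eligible: B, E, F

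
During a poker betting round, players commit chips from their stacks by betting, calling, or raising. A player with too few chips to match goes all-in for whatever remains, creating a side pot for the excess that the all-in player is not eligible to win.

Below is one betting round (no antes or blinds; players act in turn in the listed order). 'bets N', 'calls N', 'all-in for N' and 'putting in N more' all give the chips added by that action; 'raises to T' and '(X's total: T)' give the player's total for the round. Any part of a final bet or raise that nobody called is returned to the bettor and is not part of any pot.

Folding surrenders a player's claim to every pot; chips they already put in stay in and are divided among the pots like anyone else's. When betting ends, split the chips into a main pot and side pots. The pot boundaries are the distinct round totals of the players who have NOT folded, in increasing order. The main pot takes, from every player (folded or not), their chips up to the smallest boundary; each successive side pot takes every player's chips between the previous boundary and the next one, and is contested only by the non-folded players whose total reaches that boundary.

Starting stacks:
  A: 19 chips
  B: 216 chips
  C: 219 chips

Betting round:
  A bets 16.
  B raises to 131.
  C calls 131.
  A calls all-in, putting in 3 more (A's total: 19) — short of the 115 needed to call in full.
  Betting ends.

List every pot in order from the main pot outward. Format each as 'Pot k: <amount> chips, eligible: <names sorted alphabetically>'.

Contributions: A=19, B=131, C=131
Pot levels (distinct totals of non-folded players): 19, 131
Layer 1-19: 19 each from A, B, C = 19*3 = 57 chips; eligible A, B, C
Layer 20-131: 112 each from B, C = 112*2 = 224 chips; eligible B, C

Pot 1: 57 chips, eligible: A, B, C
Pot 2: 224 chips, eligible: B, C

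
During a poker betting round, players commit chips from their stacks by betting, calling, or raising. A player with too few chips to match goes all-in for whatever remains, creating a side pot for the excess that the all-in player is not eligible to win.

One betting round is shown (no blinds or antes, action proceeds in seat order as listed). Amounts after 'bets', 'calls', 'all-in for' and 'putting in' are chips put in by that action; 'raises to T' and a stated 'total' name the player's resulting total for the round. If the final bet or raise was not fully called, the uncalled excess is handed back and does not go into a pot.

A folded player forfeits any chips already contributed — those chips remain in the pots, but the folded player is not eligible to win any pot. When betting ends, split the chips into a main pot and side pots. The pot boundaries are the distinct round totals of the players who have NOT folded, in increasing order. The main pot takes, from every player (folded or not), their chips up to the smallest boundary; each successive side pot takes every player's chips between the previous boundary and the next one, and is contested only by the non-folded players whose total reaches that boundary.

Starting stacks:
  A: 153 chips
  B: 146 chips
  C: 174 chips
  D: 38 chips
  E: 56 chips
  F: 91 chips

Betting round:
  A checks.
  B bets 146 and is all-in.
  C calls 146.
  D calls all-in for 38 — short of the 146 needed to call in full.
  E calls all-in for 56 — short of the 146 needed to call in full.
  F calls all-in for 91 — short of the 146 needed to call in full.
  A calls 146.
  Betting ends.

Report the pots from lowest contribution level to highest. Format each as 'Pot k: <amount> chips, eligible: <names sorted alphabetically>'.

Contributions: A=146, B=146, C=146, D=38, E=56, F=91
Pot levels (distinct totals of non-folded players): 38, 56, 91, 146
Layer 1-38: 38 each from A, B, C, D, E, F = 38*6 = 228 chips; eligible A, B, C, D, E, F
Layer 39-56: 18 each from A, B, C, E, F = 18*5 = 90 chips; eligible A, B, C, E, F
Layer 57-91: 35 each from A, B, C, F = 35*4 = 140 chips; eligible A, B, C, F
Layer 92-146: 55 each from A, B, C = 55*3 = 165 chips; eligible A, B, C

Pot 1: 228 chips, eligible: A, B, C, D, E, F
Pot 2: 90 chips, eligible: A, B, C, E, F
Pot 3: 140 chips, eligible: A, B, C, F
Pot 4: 165 chips, eligible: A, B, C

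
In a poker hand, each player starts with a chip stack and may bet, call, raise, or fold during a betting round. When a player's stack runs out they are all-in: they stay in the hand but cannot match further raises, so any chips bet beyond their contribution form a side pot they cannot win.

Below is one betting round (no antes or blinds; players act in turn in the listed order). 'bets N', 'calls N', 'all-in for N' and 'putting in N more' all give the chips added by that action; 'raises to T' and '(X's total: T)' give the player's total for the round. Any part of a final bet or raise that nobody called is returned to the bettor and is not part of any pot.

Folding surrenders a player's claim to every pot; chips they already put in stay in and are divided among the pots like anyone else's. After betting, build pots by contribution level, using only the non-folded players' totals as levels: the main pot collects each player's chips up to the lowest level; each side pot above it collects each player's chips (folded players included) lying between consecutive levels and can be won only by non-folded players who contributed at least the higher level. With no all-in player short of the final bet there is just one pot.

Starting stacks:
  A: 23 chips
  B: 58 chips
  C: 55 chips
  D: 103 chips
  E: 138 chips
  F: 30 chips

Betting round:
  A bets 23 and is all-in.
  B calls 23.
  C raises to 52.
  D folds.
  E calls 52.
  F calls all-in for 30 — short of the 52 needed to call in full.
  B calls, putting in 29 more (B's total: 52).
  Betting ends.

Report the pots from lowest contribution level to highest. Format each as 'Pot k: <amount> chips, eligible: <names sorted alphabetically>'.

Contributions: A=23, B=52, C=52, E=52, F=30
Folded: D
Pot levels (distinct totals of non-folded players): 23, 30, 52
Layer 1-23: 23 each from A, B, C, E, F = 23*5 = 115 chips; eligible A, B, C, E, F
Layer 24-30: 7 each from B, C, E, F = 7*4 = 28 chips; eligible B, C, E, F
Layer 31-52: 22 each from B, C, E = 22*3 = 66 chips; eligible B, C, E

Pot 1: 115 chips, eligible: A, B, C, E, F
Pot 2: 28 chips, eligible: B, C, E, F
Pot 3: 66 chips, eligible: B, C, E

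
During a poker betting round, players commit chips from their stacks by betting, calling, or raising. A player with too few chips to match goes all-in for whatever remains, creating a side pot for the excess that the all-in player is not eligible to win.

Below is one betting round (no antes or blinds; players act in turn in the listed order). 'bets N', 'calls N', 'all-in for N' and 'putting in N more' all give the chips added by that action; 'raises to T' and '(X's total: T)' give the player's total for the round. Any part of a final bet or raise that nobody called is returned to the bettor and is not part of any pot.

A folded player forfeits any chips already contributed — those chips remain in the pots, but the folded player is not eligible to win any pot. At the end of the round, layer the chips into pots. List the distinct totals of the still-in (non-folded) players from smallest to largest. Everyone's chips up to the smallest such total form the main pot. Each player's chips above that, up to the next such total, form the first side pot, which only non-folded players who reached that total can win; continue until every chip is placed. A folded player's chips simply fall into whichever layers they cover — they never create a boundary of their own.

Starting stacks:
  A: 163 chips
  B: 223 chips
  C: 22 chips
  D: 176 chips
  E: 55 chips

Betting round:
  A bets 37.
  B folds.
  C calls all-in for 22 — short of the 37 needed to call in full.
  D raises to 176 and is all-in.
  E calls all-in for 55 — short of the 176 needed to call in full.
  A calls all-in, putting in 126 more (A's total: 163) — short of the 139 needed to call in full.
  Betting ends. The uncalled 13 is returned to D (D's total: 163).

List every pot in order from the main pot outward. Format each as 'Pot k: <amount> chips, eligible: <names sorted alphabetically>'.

Contributions (after 13 returned to D): A=163, C=22, D=163, E=55
Folded: B
Pot levels (distinct totals of non-folded players): 22, 55, 163
Layer 1-22: 22 each from A, C, D, E = 22*4 = 88 chips; eligible A, C, D, E
Layer 23-55: 33 each from A, D, E = 33*3 = 99 chips; eligible A, D, E
Layer 56-163: 108 each from A, D = 108*2 = 216 chips; eligible A, D

Pot 1: 88 chips, eligible: A, C, D, E
Pot 2: 99 chips, eligible: A, D, E
Pot 3: 216 chips, eligible: A, D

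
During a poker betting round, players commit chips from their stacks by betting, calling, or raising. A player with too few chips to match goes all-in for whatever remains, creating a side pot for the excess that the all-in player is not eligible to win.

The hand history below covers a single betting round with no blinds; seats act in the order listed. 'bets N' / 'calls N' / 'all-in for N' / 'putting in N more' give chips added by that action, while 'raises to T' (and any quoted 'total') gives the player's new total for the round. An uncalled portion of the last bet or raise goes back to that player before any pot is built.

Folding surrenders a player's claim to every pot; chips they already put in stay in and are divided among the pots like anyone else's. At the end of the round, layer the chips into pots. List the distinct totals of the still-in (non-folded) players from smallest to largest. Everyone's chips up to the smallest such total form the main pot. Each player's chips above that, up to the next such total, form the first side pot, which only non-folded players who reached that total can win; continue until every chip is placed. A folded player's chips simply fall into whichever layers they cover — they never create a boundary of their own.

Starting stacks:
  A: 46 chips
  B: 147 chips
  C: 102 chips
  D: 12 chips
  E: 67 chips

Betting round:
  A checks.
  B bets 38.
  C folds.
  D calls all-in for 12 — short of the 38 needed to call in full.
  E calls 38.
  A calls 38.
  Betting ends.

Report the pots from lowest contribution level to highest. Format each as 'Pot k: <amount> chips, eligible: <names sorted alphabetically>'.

Contributions: A=38, B=38, D=12, E=38
Folded: C
Pot levels (distinct totals of non-folded players): 12, 38
Layer 1-12: 12 each from A, B, D, E = 12*4 = 48 chips; eligible A, B, D, E
Layer 13-38: 26 each from A, B, E = 26*3 = 78 chips; eligible A, B, E

Pot 1: 48 chips, eligible: A, B, D, E
Pot 2: 78 chips, eligible: A, B, E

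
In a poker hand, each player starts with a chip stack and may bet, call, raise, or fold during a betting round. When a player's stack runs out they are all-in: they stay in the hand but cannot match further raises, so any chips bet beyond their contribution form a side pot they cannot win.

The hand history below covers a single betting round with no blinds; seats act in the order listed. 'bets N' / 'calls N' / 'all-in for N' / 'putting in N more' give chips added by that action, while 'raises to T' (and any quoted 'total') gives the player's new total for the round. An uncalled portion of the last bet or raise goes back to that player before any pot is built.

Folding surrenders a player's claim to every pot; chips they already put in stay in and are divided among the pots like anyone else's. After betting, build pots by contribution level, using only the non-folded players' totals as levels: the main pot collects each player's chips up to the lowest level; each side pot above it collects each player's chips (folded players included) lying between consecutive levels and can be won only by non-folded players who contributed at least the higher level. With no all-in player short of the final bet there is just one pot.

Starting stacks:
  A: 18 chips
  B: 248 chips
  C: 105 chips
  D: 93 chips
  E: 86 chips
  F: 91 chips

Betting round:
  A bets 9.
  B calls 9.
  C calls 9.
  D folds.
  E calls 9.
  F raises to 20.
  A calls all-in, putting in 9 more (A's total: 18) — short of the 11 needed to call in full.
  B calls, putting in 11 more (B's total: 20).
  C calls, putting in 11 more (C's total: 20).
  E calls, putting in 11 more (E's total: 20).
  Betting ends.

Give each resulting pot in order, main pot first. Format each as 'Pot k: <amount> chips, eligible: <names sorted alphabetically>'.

Pot 1: 90 chips, eligible: A, B, C, E, F
Pot 2: 8 chips, eligible: B, C, E, F

Derivation:
Contributions: A=18, B=20, C=20, E=20, F=20
Folded: D
Pot levels (distinct totals of non-folded players): 18, 20
Layer 1-18: 18 each from A, B, C, E, F = 18*5 = 90 chips; eligible A, B, C, E, F
Layer 19-20: 2 each from B, C, E, F = 2*4 = 8 chips; eligible B, C, E, F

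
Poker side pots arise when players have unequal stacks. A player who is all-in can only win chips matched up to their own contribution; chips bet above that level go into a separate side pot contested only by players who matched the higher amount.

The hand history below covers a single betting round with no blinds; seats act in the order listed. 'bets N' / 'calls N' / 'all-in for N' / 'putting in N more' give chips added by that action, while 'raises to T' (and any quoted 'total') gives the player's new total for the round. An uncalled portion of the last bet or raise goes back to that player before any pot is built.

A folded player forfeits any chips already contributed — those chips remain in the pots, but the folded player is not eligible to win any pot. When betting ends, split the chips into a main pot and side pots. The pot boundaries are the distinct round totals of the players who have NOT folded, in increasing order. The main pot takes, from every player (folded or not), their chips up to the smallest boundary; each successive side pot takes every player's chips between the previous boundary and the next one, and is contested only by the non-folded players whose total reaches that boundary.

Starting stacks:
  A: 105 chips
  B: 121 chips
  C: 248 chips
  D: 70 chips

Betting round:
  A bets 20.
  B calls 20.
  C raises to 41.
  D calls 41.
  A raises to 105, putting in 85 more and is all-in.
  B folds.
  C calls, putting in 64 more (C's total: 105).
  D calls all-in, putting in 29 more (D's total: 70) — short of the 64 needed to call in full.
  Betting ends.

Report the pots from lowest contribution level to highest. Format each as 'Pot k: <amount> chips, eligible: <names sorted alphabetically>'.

Contributions: A=105, B=20, C=105, D=70
Folded: B
Pot levels (distinct totals of non-folded players): 70, 105
Layer 1-70: A 70 + B 20 + C 70 + D 70 = 230 chips; eligible A, C, D
Layer 71-105: 35 each from A, C = 35*2 = 70 chips; eligible A, C

Pot 1: 230 chips, eligible: A, C, D
Pot 2: 70 chips, eligible: A, C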